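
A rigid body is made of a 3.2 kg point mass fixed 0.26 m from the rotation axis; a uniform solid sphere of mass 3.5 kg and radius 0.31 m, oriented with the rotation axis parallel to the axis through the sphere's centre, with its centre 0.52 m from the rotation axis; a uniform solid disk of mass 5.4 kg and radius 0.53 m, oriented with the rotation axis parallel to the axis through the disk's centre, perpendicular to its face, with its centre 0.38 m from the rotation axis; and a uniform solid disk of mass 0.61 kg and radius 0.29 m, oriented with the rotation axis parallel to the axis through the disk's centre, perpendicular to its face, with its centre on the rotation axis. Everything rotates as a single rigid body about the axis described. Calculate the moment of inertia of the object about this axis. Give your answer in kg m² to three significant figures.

Point mass: I_cm = 0; centre at d = 0.26 m, so the parallel axis theorem gives I = 0 + (3.2)(0.26)² = 0.21632 kg m².
Solid sphere: I_cm = (2/5)MR² = (2/5)(3.5)(0.31)² = 0.13454 kg m²; centre at d = 0.52 m, so the parallel axis theorem gives I = 0.13454 + (3.5)(0.52)² = 1.0809 kg m².
Solid disk: I_cm = (1/2)MR² = (1/2)(5.4)(0.53)² = 0.75843 kg m²; centre at d = 0.38 m, so the parallel axis theorem gives I = 0.75843 + (5.4)(0.38)² = 1.5382 kg m².
Solid disk: I_cm = (1/2)MR² = (1/2)(0.61)(0.29)² = 0.02565 kg m²; axis through the centre, so I = 0.02565 kg m².
Total I = 0.21632 + 1.0809 + 1.5382 + 0.02565 = 2.8611 kg m².

2.86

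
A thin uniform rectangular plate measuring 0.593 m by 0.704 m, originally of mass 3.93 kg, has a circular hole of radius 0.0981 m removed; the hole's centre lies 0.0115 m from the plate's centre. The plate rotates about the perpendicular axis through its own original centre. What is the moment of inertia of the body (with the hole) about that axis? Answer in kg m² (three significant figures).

Unpierced body about its centre: I₀ = (1/12)M(a²+b²) = (1/12)(3.93)[(0.593)² + (0.704)²] = 0.27748 kg m².
The removed disk has mass m = M·πr²/(ab) = (3.93)·π(0.0981)²/(0.593·0.704) = 0.28461 kg (same uniform areal density).
Its moment of inertia about the rotation axis (parallel-axis theorem): I_hole = (1/2)mr² + md² = (1/2)(0.28461)(0.0981)² + (0.28461)(0.0115)² = 0.0014071 kg m².
Treating the hole as negative mass, I = I₀ − I_hole = 0.27748 − 0.0014071 = 0.27607 kg m².

0.276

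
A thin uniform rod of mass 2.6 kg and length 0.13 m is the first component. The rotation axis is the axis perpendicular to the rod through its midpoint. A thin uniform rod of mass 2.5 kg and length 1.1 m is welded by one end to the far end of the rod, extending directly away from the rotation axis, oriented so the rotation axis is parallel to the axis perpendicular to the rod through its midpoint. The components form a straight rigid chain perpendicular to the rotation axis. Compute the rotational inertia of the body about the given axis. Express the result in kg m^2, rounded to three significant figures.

1.20

Thin rod: I_cm = (1/12)ML² = (1/12)(2.6)(0.13)² = 0.0036617 kg m^2; axis through the centre, so I = 0.0036617 kg m^2.
Thin rod: I_cm = (1/12)ML² = (1/12)(2.5)(1.1)² = 0.25208 kg m^2; centre at d = 0.065 + 0.55 = 0.615 m, so I = I_cm + Md² gives I = 0.25208 + (2.5)(0.615)² = 1.1976 kg m^2.
Total I = 0.0036617 + 1.1976 = 1.2013 kg m^2.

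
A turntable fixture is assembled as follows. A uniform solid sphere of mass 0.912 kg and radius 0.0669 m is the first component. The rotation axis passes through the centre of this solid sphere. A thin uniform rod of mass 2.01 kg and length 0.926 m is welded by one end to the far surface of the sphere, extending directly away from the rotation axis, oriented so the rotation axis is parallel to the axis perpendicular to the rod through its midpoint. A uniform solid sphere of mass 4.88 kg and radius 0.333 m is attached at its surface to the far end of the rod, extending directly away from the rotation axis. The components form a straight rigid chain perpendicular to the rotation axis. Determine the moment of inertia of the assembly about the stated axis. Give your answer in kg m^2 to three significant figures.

9.51

Solid sphere: I_cm = (2/5)MR² = (2/5)(0.912)(0.0669)² = 0.0016327 kg m^2; axis through the centre, so I = 0.0016327 kg m^2.
Thin rod: I_cm = (1/12)ML² = (1/12)(2.01)(0.926)² = 0.14363 kg m^2; centre at d = 0.0669 + 0.463 = 0.5299 m, so the parallel axis theorem gives I = 0.14363 + (2.01)(0.5299)² = 0.70802 kg m^2.
Solid sphere: I_cm = (2/5)MR² = (2/5)(4.88)(0.333)² = 0.21646 kg m^2; centre at d = 0.0669 + 0.463 + 0.463 + 0.333 = 1.3259 m, so the parallel axis theorem gives I = 0.21646 + (4.88)(1.3259)² = 8.7955 kg m^2.
Total I = 0.0016327 + 0.70802 + 8.7955 = 9.5052 kg m^2.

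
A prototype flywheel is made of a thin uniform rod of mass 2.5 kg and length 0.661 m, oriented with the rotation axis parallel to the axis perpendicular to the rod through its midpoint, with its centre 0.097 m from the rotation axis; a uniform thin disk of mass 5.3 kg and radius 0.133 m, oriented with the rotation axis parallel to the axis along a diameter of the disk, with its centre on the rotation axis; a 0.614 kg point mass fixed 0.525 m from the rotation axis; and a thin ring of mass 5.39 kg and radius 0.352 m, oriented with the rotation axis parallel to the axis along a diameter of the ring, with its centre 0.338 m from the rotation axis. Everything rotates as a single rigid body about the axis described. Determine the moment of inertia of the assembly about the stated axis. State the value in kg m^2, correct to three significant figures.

1.26

Thin rod: I_cm = (1/12)ML² = (1/12)(2.5)(0.661)² = 0.091025 kg m^2; centre at d = 0.097 m, so the parallel axis theorem gives I = 0.091025 + (2.5)(0.097)² = 0.11455 kg m^2.
Thin disk: I_cm = (1/4)MR² = (1/4)(5.3)(0.133)² = 0.023438 kg m^2; axis through the centre, so I = 0.023438 kg m^2.
Point mass: I_cm = 0; centre at d = 0.525 m, so the parallel axis theorem gives I = 0 + (0.614)(0.525)² = 0.16923 kg m^2.
Thin ring: I_cm = (1/2)MR² = (1/2)(5.39)(0.352)² = 0.33392 kg m^2; centre at d = 0.338 m, so the parallel axis theorem gives I = 0.33392 + (5.39)(0.338)² = 0.9497 kg m^2.
Total I = 0.11455 + 0.023438 + 0.16923 + 0.9497 = 1.2569 kg m^2.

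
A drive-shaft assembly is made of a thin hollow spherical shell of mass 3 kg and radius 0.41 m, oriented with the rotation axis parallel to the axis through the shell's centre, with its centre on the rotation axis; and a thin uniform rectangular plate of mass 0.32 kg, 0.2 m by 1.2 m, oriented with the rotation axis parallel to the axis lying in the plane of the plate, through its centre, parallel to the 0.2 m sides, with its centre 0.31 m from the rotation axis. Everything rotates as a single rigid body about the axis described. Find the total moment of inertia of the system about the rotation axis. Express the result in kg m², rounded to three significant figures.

Spherical shell: I_cm = (2/3)MR² = (2/3)(3)(0.41)² = 0.3362 kg m²; axis through the centre, so I = 0.3362 kg m².
Rectangular plate: I_cm = (1/12)Mb² = (1/12)(0.32)(1.2)² = 0.0384 kg m²; centre at d = 0.31 m, so I = I_cm + Md² gives I = 0.0384 + (0.32)(0.31)² = 0.069152 kg m².
Total I = 0.3362 + 0.069152 = 0.40535 kg m².

0.405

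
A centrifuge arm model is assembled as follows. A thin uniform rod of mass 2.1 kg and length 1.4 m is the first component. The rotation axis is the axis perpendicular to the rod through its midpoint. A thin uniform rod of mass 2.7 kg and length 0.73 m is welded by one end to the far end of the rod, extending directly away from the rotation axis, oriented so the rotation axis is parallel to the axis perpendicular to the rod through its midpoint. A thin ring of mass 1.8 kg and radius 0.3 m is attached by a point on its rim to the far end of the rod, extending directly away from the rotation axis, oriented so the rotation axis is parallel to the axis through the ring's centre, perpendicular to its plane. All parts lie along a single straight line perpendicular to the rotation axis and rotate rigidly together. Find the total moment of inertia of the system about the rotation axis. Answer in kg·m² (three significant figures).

9.07

Thin rod: I_cm = (1/12)ML² = (1/12)(2.1)(1.4)² = 0.343 kg·m²; axis through the centre, so I = 0.343 kg·m².
Thin rod: I_cm = (1/12)ML² = (1/12)(2.7)(0.73)² = 0.1199 kg·m²; centre at d = 0.7 + 0.365 = 1.065 m, so the parallel axis theorem gives I = 0.1199 + (2.7)(1.065)² = 3.1823 kg·m².
Thin ring: I_cm = MR² = (1.8)(0.3)² = 0.162 kg·m²; centre at d = 0.7 + 0.365 + 0.365 + 0.3 = 1.73 m, so the parallel axis theorem gives I = 0.162 + (1.8)(1.73)² = 5.5492 kg·m².
Total I = 0.343 + 3.1823 + 5.5492 = 9.0745 kg·m².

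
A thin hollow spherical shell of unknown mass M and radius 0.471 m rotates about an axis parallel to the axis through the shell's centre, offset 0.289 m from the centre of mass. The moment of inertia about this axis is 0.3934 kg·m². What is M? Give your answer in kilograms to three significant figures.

I = I_cm + Md² = (2/3)MR² + Md² = M·[0.666667·(0.471)² + (0.289)²] = M·0.23141.
So M = 0.3934 / 0.23141 = 1.7 kg.

1.70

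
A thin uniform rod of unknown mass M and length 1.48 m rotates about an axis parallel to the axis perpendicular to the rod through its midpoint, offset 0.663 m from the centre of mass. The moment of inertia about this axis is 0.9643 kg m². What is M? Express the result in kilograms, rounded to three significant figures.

I = I_cm + Md² = (1/12)ML² + Md² = M·[0.0833333·(1.48)² + (0.663)²] = M·0.6221.
So M = 0.9643 / 0.6221 = 1.5501 kg.

1.55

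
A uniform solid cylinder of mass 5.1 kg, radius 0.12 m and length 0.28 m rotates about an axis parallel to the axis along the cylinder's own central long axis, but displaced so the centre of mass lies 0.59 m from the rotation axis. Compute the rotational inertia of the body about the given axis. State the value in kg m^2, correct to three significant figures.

1.81

I_cm = (1/2)MR² = (1/2)(5.1)(0.12)² = 0.03672 kg m^2; centre at d = 0.59 m, so the parallel axis theorem gives I = 0.03672 + (5.1)(0.59)² = 1.812 kg m^2.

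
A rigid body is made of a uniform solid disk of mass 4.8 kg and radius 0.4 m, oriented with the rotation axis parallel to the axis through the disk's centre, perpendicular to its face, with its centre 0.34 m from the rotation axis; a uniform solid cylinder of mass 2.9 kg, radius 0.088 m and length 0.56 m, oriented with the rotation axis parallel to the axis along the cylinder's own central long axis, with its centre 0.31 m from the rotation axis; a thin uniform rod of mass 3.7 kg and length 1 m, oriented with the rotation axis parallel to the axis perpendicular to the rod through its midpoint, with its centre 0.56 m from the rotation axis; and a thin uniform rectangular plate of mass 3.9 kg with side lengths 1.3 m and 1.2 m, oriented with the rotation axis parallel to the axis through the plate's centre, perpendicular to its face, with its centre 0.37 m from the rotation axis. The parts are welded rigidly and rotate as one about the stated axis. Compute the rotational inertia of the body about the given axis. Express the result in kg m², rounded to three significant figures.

Solid disk: I_cm = (1/2)MR² = (1/2)(4.8)(0.4)² = 0.384 kg m²; centre at d = 0.34 m, so the parallel axis theorem gives I = 0.384 + (4.8)(0.34)² = 0.93888 kg m².
Solid cylinder: I_cm = (1/2)MR² = (1/2)(2.9)(0.088)² = 0.011229 kg m²; centre at d = 0.31 m, so the parallel axis theorem gives I = 0.011229 + (2.9)(0.31)² = 0.28992 kg m².
Thin rod: I_cm = (1/12)ML² = (1/12)(3.7)(1)² = 0.30833 kg m²; centre at d = 0.56 m, so the parallel axis theorem gives I = 0.30833 + (3.7)(0.56)² = 1.4687 kg m².
Rectangular plate: I_cm = (1/12)M(a²+b²) = (1/12)(3.9)[(1.3)² + (1.2)²] = 1.0172 kg m²; centre at d = 0.37 m, so the parallel axis theorem gives I = 1.0172 + (3.9)(0.37)² = 1.5512 kg m².
Total I = 0.93888 + 0.28992 + 1.4687 + 1.5512 = 4.2486 kg m².

4.25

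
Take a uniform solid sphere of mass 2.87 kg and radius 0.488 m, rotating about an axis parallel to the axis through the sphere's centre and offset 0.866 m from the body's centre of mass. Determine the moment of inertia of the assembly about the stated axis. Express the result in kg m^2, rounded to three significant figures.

2.43

I_cm = (2/5)MR² = (2/5)(2.87)(0.488)² = 0.27339 kg m^2; centre at d = 0.866 m, so I = I_cm + Md² gives I = 0.27339 + (2.87)(0.866)² = 2.4258 kg m^2.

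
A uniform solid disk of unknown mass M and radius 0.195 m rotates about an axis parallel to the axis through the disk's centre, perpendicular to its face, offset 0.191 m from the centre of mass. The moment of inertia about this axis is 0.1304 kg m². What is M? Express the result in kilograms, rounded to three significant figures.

I = I_cm + Md² = (1/2)MR² + Md² = M·[0.5·(0.195)² + (0.191)²] = M·0.055494.
So M = 0.1304 / 0.055494 = 2.3498 kg.

2.35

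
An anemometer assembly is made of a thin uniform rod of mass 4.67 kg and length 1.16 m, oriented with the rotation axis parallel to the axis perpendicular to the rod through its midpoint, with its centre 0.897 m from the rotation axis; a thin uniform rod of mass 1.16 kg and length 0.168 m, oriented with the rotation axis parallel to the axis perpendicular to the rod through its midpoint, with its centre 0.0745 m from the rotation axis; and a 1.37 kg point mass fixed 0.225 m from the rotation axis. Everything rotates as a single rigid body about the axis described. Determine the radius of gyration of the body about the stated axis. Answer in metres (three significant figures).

Thin rod: I_cm = (1/12)ML² = (1/12)(4.67)(1.16)² = 0.52366 kg m²; centre at d = 0.897 m, so the parallel axis theorem gives I = 0.52366 + (4.67)(0.897)² = 4.2812 kg m².
Thin rod: I_cm = (1/12)ML² = (1/12)(1.16)(0.168)² = 0.0027283 kg m²; centre at d = 0.0745 m, so the parallel axis theorem gives I = 0.0027283 + (1.16)(0.0745)² = 0.0091666 kg m².
Point mass: I_cm = 0; centre at d = 0.225 m, so the parallel axis theorem gives I = 0 + (1.37)(0.225)² = 0.069356 kg m².
Total I = 4.3597 kg m²; total mass M = 7.2 kg.
k = √(I/M) = √(4.3597/7.2) = 0.77815 m.

0.778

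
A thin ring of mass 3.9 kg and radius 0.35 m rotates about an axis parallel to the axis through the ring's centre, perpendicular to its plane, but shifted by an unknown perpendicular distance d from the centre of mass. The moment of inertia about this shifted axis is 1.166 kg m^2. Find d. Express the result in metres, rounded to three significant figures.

0.420

About the centre-of-mass axis, I_cm = MR² = (3.9)(0.35)² = 0.47775 kg m^2.
Parallel axis theorem: I = I_cm + Md², so Md² = 1.166 − 0.47775 = 0.68825 kg m^2.
d = √(0.68825 / 3.9) = 0.42009 m.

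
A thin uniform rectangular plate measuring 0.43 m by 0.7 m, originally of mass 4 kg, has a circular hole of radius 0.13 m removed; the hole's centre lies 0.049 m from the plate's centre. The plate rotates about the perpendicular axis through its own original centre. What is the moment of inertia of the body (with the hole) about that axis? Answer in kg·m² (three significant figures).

0.217

Unpierced body about its centre: I₀ = (1/12)M(a²+b²) = (1/12)(4)[(0.43)² + (0.7)²] = 0.22497 kg·m².
The removed disk has mass m = M·πr²/(ab) = (4)·π(0.13)²/(0.43·0.7) = 0.70555 kg (same uniform areal density).
Its moment of inertia about the rotation axis (parallel-axis theorem): I_hole = (1/2)mr² + md² = (1/2)(0.70555)(0.13)² + (0.70555)(0.049)² = 0.007656 kg·m².
Treating the hole as negative mass, I = I₀ − I_hole = 0.22497 − 0.007656 = 0.21731 kg·m².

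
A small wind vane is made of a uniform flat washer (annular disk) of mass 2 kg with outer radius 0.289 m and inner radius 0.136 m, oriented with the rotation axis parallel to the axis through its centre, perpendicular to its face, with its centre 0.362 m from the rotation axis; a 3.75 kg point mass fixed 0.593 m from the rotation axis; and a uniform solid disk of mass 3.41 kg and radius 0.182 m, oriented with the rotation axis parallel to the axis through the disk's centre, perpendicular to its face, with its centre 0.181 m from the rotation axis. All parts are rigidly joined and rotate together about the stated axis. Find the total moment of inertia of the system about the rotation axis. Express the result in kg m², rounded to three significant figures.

1.85

Annular disk: I_cm = (1/2)M(R²+r²) = (1/2)(2)[(0.289)² + (0.136)²] = 0.10202 kg m²; centre at d = 0.362 m, so the parallel axis theorem gives I = 0.10202 + (2)(0.362)² = 0.3641 kg m².
Point mass: I_cm = 0; centre at d = 0.593 m, so the parallel axis theorem gives I = 0 + (3.75)(0.593)² = 1.3187 kg m².
Solid disk: I_cm = (1/2)MR² = (1/2)(3.41)(0.182)² = 0.056476 kg m²; centre at d = 0.181 m, so the parallel axis theorem gives I = 0.056476 + (3.41)(0.181)² = 0.16819 kg m².
Total I = 0.3641 + 1.3187 + 0.16819 = 1.851 kg m².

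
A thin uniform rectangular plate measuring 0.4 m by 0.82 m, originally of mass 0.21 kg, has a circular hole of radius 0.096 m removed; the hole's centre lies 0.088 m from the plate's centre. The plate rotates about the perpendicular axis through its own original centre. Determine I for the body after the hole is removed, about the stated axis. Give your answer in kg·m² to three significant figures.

Unpierced body about its centre: I₀ = (1/12)M(a²+b²) = (1/12)(0.21)[(0.4)² + (0.82)²] = 0.014567 kg·m².
The removed disk has mass m = M·πr²/(ab) = (0.21)·π(0.096)²/(0.4·0.82) = 0.018537 kg (same uniform areal density).
Its moment of inertia about the rotation axis (parallel-axis theorem): I_hole = (1/2)mr² + md² = (1/2)(0.018537)(0.096)² + (0.018537)(0.088)² = 0.00022897 kg·m².
Treating the hole as negative mass, I = I₀ − I_hole = 0.014567 − 0.00022897 = 0.014338 kg·m².

0.0143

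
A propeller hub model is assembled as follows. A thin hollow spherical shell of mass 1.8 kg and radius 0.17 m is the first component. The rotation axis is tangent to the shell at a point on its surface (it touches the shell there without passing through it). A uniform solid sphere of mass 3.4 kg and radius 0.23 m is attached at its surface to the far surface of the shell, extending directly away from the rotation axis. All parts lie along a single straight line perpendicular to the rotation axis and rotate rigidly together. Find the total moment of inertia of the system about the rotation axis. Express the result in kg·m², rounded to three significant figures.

1.26

Spherical shell: I_cm = (2/3)MR² = (2/3)(1.8)(0.17)² = 0.03468 kg·m²; centre at d = 0.17 m, so I = I_cm + Md² gives I = 0.03468 + (1.8)(0.17)² = 0.0867 kg·m².
Solid sphere: I_cm = (2/5)MR² = (2/5)(3.4)(0.23)² = 0.071944 kg·m²; centre at d = 0.17 + 0.17 + 0.23 = 0.57 m, so I = I_cm + Md² gives I = 0.071944 + (3.4)(0.57)² = 1.1766 kg·m².
Total I = 0.0867 + 1.1766 = 1.2633 kg·m².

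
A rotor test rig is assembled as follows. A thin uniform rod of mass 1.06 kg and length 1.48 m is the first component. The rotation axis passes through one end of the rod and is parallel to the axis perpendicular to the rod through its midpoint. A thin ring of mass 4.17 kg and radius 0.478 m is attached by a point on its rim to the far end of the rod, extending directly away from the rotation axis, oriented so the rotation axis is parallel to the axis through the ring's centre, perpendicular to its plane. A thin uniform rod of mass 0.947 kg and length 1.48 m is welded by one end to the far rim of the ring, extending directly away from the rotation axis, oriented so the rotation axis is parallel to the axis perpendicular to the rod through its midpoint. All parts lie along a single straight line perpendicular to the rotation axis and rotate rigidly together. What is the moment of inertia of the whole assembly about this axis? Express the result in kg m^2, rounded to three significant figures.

Thin rod: I_cm = (1/12)ML² = (1/12)(1.06)(1.48)² = 0.19349 kg m^2; centre at d = 0.74 m, so I = I_cm + Md² gives I = 0.19349 + (1.06)(0.74)² = 0.77394 kg m^2.
Thin ring: I_cm = MR² = (4.17)(0.478)² = 0.95278 kg m^2; centre at d = 0.74 + 0.74 + 0.478 = 1.958 m, so I = I_cm + Md² gives I = 0.95278 + (4.17)(1.958)² = 16.94 kg m^2.
Thin rod: I_cm = (1/12)ML² = (1/12)(0.947)(1.48)² = 0.17286 kg m^2; centre at d = 0.74 + 0.74 + 0.478 + 0.478 + 0.74 = 3.176 m, so I = I_cm + Md² gives I = 0.17286 + (0.947)(3.176)² = 9.7252 kg m^2.
Total I = 0.77394 + 16.94 + 9.7252 = 27.439 kg m^2.

27.4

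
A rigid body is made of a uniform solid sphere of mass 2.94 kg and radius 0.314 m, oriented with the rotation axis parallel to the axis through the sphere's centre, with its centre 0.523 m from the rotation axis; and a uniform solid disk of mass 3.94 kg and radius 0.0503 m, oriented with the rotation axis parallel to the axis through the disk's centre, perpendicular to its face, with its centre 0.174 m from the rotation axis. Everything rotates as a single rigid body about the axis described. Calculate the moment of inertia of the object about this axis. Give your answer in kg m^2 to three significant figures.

Solid sphere: I_cm = (2/5)MR² = (2/5)(2.94)(0.314)² = 0.11595 kg m^2; centre at d = 0.523 m, so I = I_cm + Md² gives I = 0.11595 + (2.94)(0.523)² = 0.92012 kg m^2.
Solid disk: I_cm = (1/2)MR² = (1/2)(3.94)(0.0503)² = 0.0049843 kg m^2; centre at d = 0.174 m, so I = I_cm + Md² gives I = 0.0049843 + (3.94)(0.174)² = 0.12427 kg m^2.
Total I = 0.92012 + 0.12427 = 1.0444 kg m^2.

1.04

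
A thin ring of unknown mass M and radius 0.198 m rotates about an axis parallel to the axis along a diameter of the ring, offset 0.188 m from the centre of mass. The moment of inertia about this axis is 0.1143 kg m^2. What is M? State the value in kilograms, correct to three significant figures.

I = I_cm + Md² = (1/2)MR² + Md² = M·[0.5·(0.198)² + (0.188)²] = M·0.054946.
So M = 0.1143 / 0.054946 = 2.0802 kg.

2.08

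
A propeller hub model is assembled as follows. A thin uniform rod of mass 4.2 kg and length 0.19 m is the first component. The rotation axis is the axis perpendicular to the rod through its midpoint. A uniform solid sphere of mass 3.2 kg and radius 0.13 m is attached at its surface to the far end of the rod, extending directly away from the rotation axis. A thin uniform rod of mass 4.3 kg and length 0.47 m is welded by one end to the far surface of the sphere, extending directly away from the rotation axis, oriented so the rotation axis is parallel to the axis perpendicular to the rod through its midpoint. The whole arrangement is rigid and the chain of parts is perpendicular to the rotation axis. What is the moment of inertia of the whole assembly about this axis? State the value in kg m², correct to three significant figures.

1.77

Thin rod: I_cm = (1/12)ML² = (1/12)(4.2)(0.19)² = 0.012635 kg m²; axis through the centre, so I = 0.012635 kg m².
Solid sphere: I_cm = (2/5)MR² = (2/5)(3.2)(0.13)² = 0.021632 kg m²; centre at d = 0.095 + 0.13 = 0.225 m, so the parallel axis theorem gives I = 0.021632 + (3.2)(0.225)² = 0.18363 kg m².
Thin rod: I_cm = (1/12)ML² = (1/12)(4.3)(0.47)² = 0.079156 kg m²; centre at d = 0.095 + 0.13 + 0.13 + 0.235 = 0.59 m, so the parallel axis theorem gives I = 0.079156 + (4.3)(0.59)² = 1.576 kg m².
Total I = 0.012635 + 0.18363 + 1.576 = 1.7723 kg m².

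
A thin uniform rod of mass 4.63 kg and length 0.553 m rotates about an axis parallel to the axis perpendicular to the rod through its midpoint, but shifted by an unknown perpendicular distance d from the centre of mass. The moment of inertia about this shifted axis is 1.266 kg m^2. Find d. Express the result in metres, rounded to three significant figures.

About the centre-of-mass axis, I_cm = (1/12)ML² = (1/12)(4.63)(0.553)² = 0.11799 kg m^2.
Parallel axis theorem: I = I_cm + Md², so Md² = 1.266 − 0.11799 = 1.148 kg m^2.
d = √(1.148 / 4.63) = 0.49795 m.

0.498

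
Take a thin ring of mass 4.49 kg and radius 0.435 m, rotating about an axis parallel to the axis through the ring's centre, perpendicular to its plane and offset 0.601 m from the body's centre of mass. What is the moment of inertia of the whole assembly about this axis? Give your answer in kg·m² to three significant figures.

2.47

I_cm = MR² = (4.49)(0.435)² = 0.84962 kg·m²; centre at d = 0.601 m, so the parallel axis theorem gives I = 0.84962 + (4.49)(0.601)² = 2.4714 kg·m².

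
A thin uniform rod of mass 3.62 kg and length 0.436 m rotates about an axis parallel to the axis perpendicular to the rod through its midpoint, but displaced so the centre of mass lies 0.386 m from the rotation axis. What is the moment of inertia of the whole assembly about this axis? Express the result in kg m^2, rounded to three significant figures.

0.597

I_cm = (1/12)ML² = (1/12)(3.62)(0.436)² = 0.057346 kg m^2; centre at d = 0.386 m, so I = I_cm + Md² gives I = 0.057346 + (3.62)(0.386)² = 0.59671 kg m^2.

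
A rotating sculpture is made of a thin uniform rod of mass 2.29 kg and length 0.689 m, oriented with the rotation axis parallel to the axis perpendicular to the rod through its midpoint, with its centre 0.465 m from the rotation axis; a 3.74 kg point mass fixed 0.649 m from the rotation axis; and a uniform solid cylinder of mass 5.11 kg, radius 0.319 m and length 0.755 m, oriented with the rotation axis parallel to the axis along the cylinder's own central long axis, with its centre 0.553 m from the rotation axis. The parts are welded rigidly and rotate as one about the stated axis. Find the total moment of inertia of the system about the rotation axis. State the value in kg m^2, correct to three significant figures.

Thin rod: I_cm = (1/12)ML² = (1/12)(2.29)(0.689)² = 0.090593 kg m^2; centre at d = 0.465 m, so the parallel axis theorem gives I = 0.090593 + (2.29)(0.465)² = 0.58575 kg m^2.
Point mass: I_cm = 0; centre at d = 0.649 m, so the parallel axis theorem gives I = 0 + (3.74)(0.649)² = 1.5753 kg m^2.
Solid cylinder: I_cm = (1/2)MR² = (1/2)(5.11)(0.319)² = 0.26 kg m^2; centre at d = 0.553 m, so the parallel axis theorem gives I = 0.26 + (5.11)(0.553)² = 1.8227 kg m^2.
Total I = 0.58575 + 1.5753 + 1.8227 = 3.9837 kg m^2.

3.98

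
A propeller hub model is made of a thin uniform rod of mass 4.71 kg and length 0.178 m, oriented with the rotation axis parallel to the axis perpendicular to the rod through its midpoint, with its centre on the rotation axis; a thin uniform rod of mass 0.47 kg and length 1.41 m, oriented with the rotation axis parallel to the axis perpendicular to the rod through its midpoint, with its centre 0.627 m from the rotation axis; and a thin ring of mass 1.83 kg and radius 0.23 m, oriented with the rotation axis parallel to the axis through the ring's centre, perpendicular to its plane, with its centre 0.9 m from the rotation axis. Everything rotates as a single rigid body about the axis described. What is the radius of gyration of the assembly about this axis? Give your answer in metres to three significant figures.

0.514

Thin rod: I_cm = (1/12)ML² = (1/12)(4.71)(0.178)² = 0.012436 kg·m²; axis through the centre, so I = 0.012436 kg·m².
Thin rod: I_cm = (1/12)ML² = (1/12)(0.47)(1.41)² = 0.077867 kg·m²; centre at d = 0.627 m, so the parallel axis theorem gives I = 0.077867 + (0.47)(0.627)² = 0.26264 kg·m².
Thin ring: I_cm = MR² = (1.83)(0.23)² = 0.096807 kg·m²; centre at d = 0.9 m, so the parallel axis theorem gives I = 0.096807 + (1.83)(0.9)² = 1.5791 kg·m².
Total I = 1.8542 kg·m²; total mass M = 7.01 kg.
k = √(I/M) = √(1.8542/7.01) = 0.5143 m.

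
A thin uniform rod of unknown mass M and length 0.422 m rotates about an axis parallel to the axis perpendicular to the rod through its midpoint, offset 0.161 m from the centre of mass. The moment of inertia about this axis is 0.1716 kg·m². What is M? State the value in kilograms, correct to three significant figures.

4.21

I = I_cm + Md² = (1/12)ML² + Md² = M·[0.0833333·(0.422)² + (0.161)²] = M·0.040761.
So M = 0.1716 / 0.040761 = 4.2099 kg.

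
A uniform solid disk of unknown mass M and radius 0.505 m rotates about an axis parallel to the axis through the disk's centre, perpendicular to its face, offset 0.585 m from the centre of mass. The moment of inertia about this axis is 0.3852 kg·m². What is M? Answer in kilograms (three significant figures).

0.820

I = I_cm + Md² = (1/2)MR² + Md² = M·[0.5·(0.505)² + (0.585)²] = M·0.46974.
So M = 0.3852 / 0.46974 = 0.82003 kg.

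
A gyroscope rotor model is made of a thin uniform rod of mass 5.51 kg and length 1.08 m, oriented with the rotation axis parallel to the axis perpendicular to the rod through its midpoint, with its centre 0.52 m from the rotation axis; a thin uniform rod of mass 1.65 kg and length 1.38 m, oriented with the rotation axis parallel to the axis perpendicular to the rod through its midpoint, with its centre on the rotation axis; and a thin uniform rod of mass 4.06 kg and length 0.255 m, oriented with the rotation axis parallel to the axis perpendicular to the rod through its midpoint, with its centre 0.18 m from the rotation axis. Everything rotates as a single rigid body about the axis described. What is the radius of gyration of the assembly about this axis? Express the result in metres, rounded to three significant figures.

Thin rod: I_cm = (1/12)ML² = (1/12)(5.51)(1.08)² = 0.53557 kg m²; centre at d = 0.52 m, so I = I_cm + Md² gives I = 0.53557 + (5.51)(0.52)² = 2.0255 kg m².
Thin rod: I_cm = (1/12)ML² = (1/12)(1.65)(1.38)² = 0.26185 kg m²; axis through the centre, so I = 0.26185 kg m².
Thin rod: I_cm = (1/12)ML² = (1/12)(4.06)(0.255)² = 0.022 kg m²; centre at d = 0.18 m, so I = I_cm + Md² gives I = 0.022 + (4.06)(0.18)² = 0.15354 kg m².
Total I = 2.4409 kg m²; total mass M = 11.22 kg.
k = √(I/M) = √(2.4409/11.22) = 0.46642 m.

0.466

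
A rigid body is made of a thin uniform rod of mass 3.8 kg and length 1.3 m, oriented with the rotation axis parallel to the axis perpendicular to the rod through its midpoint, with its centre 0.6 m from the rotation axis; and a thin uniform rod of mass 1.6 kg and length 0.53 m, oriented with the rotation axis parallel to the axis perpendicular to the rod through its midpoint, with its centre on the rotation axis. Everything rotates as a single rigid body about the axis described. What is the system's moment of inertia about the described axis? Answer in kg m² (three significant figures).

1.94

Thin rod: I_cm = (1/12)ML² = (1/12)(3.8)(1.3)² = 0.53517 kg m²; centre at d = 0.6 m, so I = I_cm + Md² gives I = 0.53517 + (3.8)(0.6)² = 1.9032 kg m².
Thin rod: I_cm = (1/12)ML² = (1/12)(1.6)(0.53)² = 0.037453 kg m²; axis through the centre, so I = 0.037453 kg m².
Total I = 1.9032 + 0.037453 = 1.9406 kg m².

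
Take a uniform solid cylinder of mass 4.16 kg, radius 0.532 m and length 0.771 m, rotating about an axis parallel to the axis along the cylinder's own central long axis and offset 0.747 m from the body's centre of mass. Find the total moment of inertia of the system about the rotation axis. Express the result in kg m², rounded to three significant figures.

2.91

I_cm = (1/2)MR² = (1/2)(4.16)(0.532)² = 0.58869 kg m²; centre at d = 0.747 m, so I = I_cm + Md² gives I = 0.58869 + (4.16)(0.747)² = 2.91 kg m².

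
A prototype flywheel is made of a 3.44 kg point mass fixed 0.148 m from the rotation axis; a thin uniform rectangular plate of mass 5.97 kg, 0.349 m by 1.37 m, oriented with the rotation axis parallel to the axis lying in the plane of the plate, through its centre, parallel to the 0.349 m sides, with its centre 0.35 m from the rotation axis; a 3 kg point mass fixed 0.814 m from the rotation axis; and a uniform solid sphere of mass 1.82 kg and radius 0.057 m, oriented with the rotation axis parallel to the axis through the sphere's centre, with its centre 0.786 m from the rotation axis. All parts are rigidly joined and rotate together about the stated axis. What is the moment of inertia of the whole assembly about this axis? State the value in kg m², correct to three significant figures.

4.85

Point mass: I_cm = 0; centre at d = 0.148 m, so I = I_cm + Md² gives I = 0 + (3.44)(0.148)² = 0.07535 kg m².
Rectangular plate: I_cm = (1/12)Mb² = (1/12)(5.97)(1.37)² = 0.93376 kg m²; centre at d = 0.35 m, so I = I_cm + Md² gives I = 0.93376 + (5.97)(0.35)² = 1.6651 kg m².
Point mass: I_cm = 0; centre at d = 0.814 m, so I = I_cm + Md² gives I = 0 + (3)(0.814)² = 1.9878 kg m².
Solid sphere: I_cm = (2/5)MR² = (2/5)(1.82)(0.057)² = 0.0023653 kg m²; centre at d = 0.786 m, so I = I_cm + Md² gives I = 0.0023653 + (1.82)(0.786)² = 1.1268 kg m².
Total I = 0.07535 + 1.6651 + 1.9878 + 1.1268 = 4.855 kg m².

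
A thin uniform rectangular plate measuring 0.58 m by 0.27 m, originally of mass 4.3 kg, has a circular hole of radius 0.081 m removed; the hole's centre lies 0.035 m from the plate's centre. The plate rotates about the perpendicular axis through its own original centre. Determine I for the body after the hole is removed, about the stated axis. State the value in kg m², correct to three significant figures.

Unpierced body about its centre: I₀ = (1/12)M(a²+b²) = (1/12)(4.3)[(0.58)² + (0.27)²] = 0.14667 kg m².
The removed disk has mass m = M·πr²/(ab) = (4.3)·π(0.081)²/(0.58·0.27) = 0.56597 kg (same uniform areal density).
Its moment of inertia about the rotation axis (parallel-axis theorem): I_hole = (1/2)mr² + md² = (1/2)(0.56597)(0.081)² + (0.56597)(0.035)² = 0.00255 kg m².
Treating the hole as negative mass, I = I₀ − I_hole = 0.14667 − 0.00255 = 0.14412 kg m².

0.144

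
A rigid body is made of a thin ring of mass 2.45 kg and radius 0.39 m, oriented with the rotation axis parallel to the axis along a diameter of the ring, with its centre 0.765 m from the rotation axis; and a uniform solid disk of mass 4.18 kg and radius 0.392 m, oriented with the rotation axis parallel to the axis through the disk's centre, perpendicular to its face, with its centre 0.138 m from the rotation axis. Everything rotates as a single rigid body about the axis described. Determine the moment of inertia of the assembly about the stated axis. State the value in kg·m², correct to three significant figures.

Thin ring: I_cm = (1/2)MR² = (1/2)(2.45)(0.39)² = 0.18632 kg·m²; centre at d = 0.765 m, so the parallel axis theorem gives I = 0.18632 + (2.45)(0.765)² = 1.6201 kg·m².
Solid disk: I_cm = (1/2)MR² = (1/2)(4.18)(0.392)² = 0.32116 kg·m²; centre at d = 0.138 m, so the parallel axis theorem gives I = 0.32116 + (4.18)(0.138)² = 0.40076 kg·m².
Total I = 1.6201 + 0.40076 = 2.0209 kg·m².

2.02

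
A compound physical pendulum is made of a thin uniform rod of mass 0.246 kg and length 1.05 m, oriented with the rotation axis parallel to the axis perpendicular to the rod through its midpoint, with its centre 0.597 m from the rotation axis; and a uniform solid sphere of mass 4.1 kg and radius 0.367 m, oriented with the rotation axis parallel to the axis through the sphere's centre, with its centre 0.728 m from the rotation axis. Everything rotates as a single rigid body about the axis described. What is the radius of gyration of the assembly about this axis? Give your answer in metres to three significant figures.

Thin rod: I_cm = (1/12)ML² = (1/12)(0.246)(1.05)² = 0.022601 kg m²; centre at d = 0.597 m, so I = I_cm + Md² gives I = 0.022601 + (0.246)(0.597)² = 0.11028 kg m².
Solid sphere: I_cm = (2/5)MR² = (2/5)(4.1)(0.367)² = 0.22089 kg m²; centre at d = 0.728 m, so I = I_cm + Md² gives I = 0.22089 + (4.1)(0.728)² = 2.3938 kg m².
Total I = 2.5041 kg m²; total mass M = 4.346 kg.
k = √(I/M) = √(2.5041/4.346) = 0.75907 m.

0.759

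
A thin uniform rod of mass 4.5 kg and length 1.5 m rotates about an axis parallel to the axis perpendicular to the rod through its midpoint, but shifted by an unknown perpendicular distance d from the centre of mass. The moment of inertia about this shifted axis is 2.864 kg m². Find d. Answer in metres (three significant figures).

0.670

About the centre-of-mass axis, I_cm = (1/12)ML² = (1/12)(4.5)(1.5)² = 0.84375 kg m².
Parallel axis theorem: I = I_cm + Md², so Md² = 2.864 − 0.84375 = 2.0202 kg m².
d = √(2.0202 / 4.5) = 0.67003 m.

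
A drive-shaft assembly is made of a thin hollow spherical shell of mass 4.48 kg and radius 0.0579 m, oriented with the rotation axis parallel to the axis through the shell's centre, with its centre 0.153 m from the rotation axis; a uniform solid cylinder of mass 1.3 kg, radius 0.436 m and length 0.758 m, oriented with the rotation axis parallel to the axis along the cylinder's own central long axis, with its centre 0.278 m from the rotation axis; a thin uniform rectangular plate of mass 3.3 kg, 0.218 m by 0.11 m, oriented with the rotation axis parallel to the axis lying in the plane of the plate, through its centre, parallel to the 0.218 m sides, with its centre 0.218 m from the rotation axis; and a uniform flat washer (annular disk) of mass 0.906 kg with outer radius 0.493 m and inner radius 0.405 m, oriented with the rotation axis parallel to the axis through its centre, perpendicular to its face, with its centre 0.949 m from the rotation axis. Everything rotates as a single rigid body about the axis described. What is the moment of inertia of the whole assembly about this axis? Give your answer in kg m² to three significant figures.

1.50

Spherical shell: I_cm = (2/3)MR² = (2/3)(4.48)(0.0579)² = 0.010013 kg m²; centre at d = 0.153 m, so I = I_cm + Md² gives I = 0.010013 + (4.48)(0.153)² = 0.11488 kg m².
Solid cylinder: I_cm = (1/2)MR² = (1/2)(1.3)(0.436)² = 0.12356 kg m²; centre at d = 0.278 m, so I = I_cm + Md² gives I = 0.12356 + (1.3)(0.278)² = 0.22403 kg m².
Rectangular plate: I_cm = (1/12)Mb² = (1/12)(3.3)(0.11)² = 0.0033275 kg m²; centre at d = 0.218 m, so I = I_cm + Md² gives I = 0.0033275 + (3.3)(0.218)² = 0.16016 kg m².
Annular disk: I_cm = (1/2)M(R²+r²) = (1/2)(0.906)[(0.493)² + (0.405)²] = 0.1844 kg m²; centre at d = 0.949 m, so I = I_cm + Md² gives I = 0.1844 + (0.906)(0.949)² = 1.0003 kg m².
Total I = 0.11488 + 0.22403 + 0.16016 + 1.0003 = 1.4994 kg m².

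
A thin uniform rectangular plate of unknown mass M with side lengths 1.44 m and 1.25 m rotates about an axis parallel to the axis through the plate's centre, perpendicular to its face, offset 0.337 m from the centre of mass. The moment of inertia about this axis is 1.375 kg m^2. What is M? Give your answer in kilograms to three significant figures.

I = I_cm + Md² = (1/12)M(a²+b²) + Md² = M·[0.0833333·[(1.44)² + (1.25)²] + (0.337)²] = M·0.41658.
So M = 1.375 / 0.41658 = 3.3007 kg.

3.30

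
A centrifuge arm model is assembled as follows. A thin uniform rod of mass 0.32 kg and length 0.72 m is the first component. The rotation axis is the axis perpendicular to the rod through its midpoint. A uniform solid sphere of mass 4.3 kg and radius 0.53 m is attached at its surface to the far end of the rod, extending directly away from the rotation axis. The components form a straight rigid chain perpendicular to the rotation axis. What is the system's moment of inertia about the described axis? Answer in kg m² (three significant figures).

3.90

Thin rod: I_cm = (1/12)ML² = (1/12)(0.32)(0.72)² = 0.013824 kg m²; axis through the centre, so I = 0.013824 kg m².
Solid sphere: I_cm = (2/5)MR² = (2/5)(4.3)(0.53)² = 0.48315 kg m²; centre at d = 0.36 + 0.53 = 0.89 m, so the parallel axis theorem gives I = 0.48315 + (4.3)(0.89)² = 3.8892 kg m².
Total I = 0.013824 + 3.8892 = 3.903 kg m².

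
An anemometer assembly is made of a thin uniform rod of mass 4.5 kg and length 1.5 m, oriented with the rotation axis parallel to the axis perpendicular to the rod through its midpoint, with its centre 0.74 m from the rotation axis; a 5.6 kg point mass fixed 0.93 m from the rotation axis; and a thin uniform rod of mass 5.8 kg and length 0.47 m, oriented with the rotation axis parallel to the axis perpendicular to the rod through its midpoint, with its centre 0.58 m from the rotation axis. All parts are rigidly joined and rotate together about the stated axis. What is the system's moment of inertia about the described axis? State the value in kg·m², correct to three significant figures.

Thin rod: I_cm = (1/12)ML² = (1/12)(4.5)(1.5)² = 0.84375 kg·m²; centre at d = 0.74 m, so the parallel axis theorem gives I = 0.84375 + (4.5)(0.74)² = 3.3079 kg·m².
Point mass: I_cm = 0; centre at d = 0.93 m, so the parallel axis theorem gives I = 0 + (5.6)(0.93)² = 4.8434 kg·m².
Thin rod: I_cm = (1/12)ML² = (1/12)(5.8)(0.47)² = 0.10677 kg·m²; centre at d = 0.58 m, so the parallel axis theorem gives I = 0.10677 + (5.8)(0.58)² = 2.0579 kg·m².
Total I = 3.3079 + 4.8434 + 2.0579 = 10.209 kg·m².

10.2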